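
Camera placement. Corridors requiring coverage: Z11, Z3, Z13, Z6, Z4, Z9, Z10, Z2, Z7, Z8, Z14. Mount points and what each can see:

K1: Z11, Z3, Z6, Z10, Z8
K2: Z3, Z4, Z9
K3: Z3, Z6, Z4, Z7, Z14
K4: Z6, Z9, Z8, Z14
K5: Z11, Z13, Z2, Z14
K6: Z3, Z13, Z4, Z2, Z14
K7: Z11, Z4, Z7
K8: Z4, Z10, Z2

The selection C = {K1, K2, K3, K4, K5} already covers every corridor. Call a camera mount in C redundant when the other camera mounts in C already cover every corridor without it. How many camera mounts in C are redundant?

Drop K1: Z10 uncovered — not redundant.
Drop K2: the rest still cover every corridor — redundant.
Drop K3: Z7 uncovered — not redundant.
Drop K4: the rest still cover every corridor — redundant.
Drop K5: Z13, Z2 uncovered — not redundant.
2 redundant: K2, K4.

2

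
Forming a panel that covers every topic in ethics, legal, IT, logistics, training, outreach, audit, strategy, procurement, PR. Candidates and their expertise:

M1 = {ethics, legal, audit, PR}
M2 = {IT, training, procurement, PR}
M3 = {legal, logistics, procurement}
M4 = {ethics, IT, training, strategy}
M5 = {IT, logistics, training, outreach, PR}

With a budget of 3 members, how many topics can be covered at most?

9

Choosing M1, M2, M5 covers {ethics, legal, IT, logistics, training, outreach, audit, procurement, PR} — 9 topics.
No choice of 3 members does better; here strategy is left uncovered.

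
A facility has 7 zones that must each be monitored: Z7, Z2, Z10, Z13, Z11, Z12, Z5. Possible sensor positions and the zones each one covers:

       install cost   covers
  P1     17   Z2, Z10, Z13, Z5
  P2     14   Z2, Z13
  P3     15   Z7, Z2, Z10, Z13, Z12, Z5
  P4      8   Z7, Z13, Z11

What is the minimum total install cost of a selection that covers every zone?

P3, P4 cover every zone at install cost 15 + 8 = 23.
Any cover uses at least 2 sensor positions; among all covering selections none totals below 23.

23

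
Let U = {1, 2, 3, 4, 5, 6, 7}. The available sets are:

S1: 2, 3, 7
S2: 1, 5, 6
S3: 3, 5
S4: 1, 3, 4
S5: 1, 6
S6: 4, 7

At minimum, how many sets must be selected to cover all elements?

3

S1, S2, S4 together cover {1, 2, 3, 4, 5, 6, 7} — every element.
No 2 of the 6 sets cover everything (all 15 pairs fall short), so 3 is minimum.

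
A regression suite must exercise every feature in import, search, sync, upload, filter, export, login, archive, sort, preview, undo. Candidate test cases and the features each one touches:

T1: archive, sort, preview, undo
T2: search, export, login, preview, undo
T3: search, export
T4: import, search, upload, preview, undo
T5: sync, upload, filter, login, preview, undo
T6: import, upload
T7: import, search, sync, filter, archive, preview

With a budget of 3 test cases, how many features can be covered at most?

10

Choosing T1, T2, T5 covers {search, sync, upload, filter, export, login, archive, sort, preview, undo} — 10 features.
No choice of 3 test cases does better; here import is left uncovered.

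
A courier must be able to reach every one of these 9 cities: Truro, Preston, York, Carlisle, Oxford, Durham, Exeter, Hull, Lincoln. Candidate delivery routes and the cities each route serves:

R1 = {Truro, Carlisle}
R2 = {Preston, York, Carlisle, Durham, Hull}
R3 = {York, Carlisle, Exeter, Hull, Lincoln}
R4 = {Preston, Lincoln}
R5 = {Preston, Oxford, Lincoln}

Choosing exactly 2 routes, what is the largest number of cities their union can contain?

7

Choosing R2, R3 covers {Preston, York, Carlisle, Durham, Exeter, Hull, Lincoln} — 7 cities.
No choice of 2 routes does better; here Truro, Oxford are left uncovered.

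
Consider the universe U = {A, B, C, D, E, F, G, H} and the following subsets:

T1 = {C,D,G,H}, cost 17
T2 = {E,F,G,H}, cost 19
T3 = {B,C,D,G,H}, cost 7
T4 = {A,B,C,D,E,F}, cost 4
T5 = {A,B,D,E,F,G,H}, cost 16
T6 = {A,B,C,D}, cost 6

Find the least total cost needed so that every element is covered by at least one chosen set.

T3, T4 cover every element at cost 7 + 4 = 11.
Any cover uses at least 2 sets; among all covering selections none totals below 11.

11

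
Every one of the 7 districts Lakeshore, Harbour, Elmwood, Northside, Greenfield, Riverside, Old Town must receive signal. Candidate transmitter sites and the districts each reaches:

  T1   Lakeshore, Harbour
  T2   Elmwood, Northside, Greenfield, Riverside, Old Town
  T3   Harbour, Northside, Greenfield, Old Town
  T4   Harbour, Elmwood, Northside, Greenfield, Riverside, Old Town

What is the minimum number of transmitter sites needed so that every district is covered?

T1, T2 together cover {Lakeshore, Harbour, Elmwood, Northside, Greenfield, Riverside, Old Town} — every district.
No single transmitter site contains all 7 districts, so 2 is optimal.

2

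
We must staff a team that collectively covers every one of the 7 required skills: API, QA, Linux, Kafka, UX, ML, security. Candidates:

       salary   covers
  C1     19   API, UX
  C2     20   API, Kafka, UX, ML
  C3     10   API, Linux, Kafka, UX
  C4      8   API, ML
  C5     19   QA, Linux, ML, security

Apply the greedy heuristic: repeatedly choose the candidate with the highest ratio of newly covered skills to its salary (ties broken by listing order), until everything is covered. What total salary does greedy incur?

29

Pick 1: C3 adds 4 new (API, Linux, Kafka, UX) at salary 10 (ratio 4/10).
Pick 2: C5 adds 3 new (QA, ML, security) at salary 19 (ratio 3/19).
Greedy total salary: 10 + 19 = 29.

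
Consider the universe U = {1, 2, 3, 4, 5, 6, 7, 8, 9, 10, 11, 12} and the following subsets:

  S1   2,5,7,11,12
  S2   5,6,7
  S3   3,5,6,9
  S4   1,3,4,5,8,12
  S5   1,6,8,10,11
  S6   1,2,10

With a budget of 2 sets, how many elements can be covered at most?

Choosing S1, S4 covers {1, 2, 3, 4, 5, 7, 8, 11, 12} — 9 elements.
No choice of 2 sets does better; here 6, 9, 10 are left uncovered.

9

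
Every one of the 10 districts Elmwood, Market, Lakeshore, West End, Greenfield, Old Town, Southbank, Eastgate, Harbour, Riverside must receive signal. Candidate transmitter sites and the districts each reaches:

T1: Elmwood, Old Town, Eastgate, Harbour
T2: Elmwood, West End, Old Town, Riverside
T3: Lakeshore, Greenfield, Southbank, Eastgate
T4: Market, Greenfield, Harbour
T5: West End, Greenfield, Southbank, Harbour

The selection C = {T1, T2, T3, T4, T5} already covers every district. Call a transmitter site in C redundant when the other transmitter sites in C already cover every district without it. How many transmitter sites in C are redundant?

2

Drop T1: the rest still cover every district — redundant.
Drop T2: Riverside uncovered — not redundant.
Drop T3: Lakeshore uncovered — not redundant.
Drop T4: Market uncovered — not redundant.
Drop T5: the rest still cover every district — redundant.
2 redundant: T1, T5.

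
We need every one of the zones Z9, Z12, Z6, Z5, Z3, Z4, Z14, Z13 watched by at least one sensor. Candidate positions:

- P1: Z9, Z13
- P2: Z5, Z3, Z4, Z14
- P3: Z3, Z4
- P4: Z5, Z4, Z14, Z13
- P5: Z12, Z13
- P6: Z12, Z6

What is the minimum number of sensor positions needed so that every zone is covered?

3

P1, P2, P6 together cover {Z9, Z12, Z6, Z5, Z3, Z4, Z14, Z13} — every zone.
No 2 of the 6 sensor positions cover everything (all 15 pairs fall short), so 3 is minimum.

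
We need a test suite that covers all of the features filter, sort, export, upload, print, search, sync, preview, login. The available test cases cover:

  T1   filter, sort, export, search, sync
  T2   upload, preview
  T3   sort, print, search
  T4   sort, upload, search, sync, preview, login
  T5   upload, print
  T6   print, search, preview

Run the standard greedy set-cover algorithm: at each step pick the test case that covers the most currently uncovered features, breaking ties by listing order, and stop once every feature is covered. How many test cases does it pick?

3

Pick 1: T4 covers 6 new features (sort, upload, search, sync, preview, login).
Pick 2: T1 covers 2 new features (filter, export).
Pick 3: T3 covers 1 new features (print).
Greedy uses 3 test cases.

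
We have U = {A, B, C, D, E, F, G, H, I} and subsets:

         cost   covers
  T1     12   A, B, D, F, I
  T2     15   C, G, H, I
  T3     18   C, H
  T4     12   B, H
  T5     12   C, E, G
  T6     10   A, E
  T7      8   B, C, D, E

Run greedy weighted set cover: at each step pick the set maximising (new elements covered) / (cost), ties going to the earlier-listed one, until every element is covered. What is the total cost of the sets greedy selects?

35

Pick 1: T7 adds 4 new (B, C, D, E) at cost 8 (ratio 4/8).
Pick 2: T1 adds 3 new (A, F, I) at cost 12 (ratio 3/12).
Pick 3: T2 adds 2 new (G, H) at cost 15 (ratio 2/15).
Greedy total cost: 8 + 12 + 15 = 35.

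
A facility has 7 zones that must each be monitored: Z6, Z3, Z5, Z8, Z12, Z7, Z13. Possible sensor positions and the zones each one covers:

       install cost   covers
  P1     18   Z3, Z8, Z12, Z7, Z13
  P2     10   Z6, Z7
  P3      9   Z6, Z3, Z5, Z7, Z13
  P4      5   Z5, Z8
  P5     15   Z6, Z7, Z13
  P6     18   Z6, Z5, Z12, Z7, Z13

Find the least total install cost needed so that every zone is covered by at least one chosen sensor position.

27

P1, P3 cover every zone at install cost 18 + 9 = 27.
Any cover uses at least 2 sensor positions; among all covering selections none totals below 27.
Greedy by coverage-per-install cost would pick P3, P4, P1 for 32 — worse than the optimum 27.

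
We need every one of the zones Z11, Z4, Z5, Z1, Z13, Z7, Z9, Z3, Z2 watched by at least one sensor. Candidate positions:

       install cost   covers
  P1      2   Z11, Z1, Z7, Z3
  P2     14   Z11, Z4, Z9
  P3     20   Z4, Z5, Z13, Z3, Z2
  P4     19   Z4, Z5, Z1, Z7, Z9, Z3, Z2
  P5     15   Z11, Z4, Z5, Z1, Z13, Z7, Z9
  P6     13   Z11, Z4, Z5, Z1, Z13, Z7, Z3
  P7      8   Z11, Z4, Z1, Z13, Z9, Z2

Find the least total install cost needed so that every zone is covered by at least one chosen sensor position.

21

P6, P7 cover every zone at install cost 13 + 8 = 21.
Any cover uses at least 2 sensor positions; among all covering selections none totals below 21.
Greedy by coverage-per-install cost would pick P1, P7, P6 for 23 — worse than the optimum 21.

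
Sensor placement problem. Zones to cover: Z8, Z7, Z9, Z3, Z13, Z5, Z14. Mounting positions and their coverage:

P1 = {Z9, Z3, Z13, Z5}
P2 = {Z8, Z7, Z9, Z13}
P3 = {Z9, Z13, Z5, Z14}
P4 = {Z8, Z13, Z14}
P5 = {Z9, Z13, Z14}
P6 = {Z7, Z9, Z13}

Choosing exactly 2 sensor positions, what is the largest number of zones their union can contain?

Choosing P1, P2 covers {Z8, Z7, Z9, Z3, Z13, Z5} — 6 zones.
No choice of 2 sensor positions does better; here Z14 is left uncovered.

6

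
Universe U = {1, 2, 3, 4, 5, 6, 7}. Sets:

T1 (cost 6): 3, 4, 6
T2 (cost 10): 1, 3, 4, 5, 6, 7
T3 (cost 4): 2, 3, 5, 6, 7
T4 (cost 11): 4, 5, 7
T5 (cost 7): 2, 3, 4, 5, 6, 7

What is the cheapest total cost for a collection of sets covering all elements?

T2, T3 cover every element at cost 10 + 4 = 14.
Any cover uses at least 2 sets; among all covering selections none totals below 14.

14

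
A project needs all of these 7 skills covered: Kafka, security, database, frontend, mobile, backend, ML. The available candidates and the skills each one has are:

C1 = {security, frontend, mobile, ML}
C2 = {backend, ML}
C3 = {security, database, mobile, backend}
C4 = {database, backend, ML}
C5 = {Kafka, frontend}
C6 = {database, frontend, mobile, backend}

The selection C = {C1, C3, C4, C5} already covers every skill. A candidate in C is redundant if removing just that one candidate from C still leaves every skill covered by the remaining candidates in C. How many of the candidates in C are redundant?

3

Drop C1: the rest still cover every skill — redundant.
Drop C3: the rest still cover every skill — redundant.
Drop C4: the rest still cover every skill — redundant.
Drop C5: Kafka uncovered — not redundant.
3 redundant: C1, C3, C4.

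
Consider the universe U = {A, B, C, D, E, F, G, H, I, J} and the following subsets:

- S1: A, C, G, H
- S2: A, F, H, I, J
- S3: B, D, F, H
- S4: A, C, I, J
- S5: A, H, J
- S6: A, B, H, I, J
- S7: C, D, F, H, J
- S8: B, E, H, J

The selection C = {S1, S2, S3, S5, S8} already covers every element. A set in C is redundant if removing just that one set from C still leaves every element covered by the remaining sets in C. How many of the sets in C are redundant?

1

Drop S1: C, G uncovered — not redundant.
Drop S2: I uncovered — not redundant.
Drop S3: D uncovered — not redundant.
Drop S5: the rest still cover every element — redundant.
Drop S8: E uncovered — not redundant.
1 redundant: S5.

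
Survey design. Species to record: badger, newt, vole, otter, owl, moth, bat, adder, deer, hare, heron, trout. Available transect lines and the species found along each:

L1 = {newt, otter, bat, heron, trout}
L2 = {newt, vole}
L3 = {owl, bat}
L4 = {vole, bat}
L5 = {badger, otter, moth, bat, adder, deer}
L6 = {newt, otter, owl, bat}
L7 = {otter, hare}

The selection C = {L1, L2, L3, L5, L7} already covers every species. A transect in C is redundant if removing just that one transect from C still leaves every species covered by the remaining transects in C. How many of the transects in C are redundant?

0

Drop L1: heron, trout uncovered — not redundant.
Drop L2: vole uncovered — not redundant.
Drop L3: owl uncovered — not redundant.
Drop L5: badger, moth, adder, deer uncovered — not redundant.
Drop L7: hare uncovered — not redundant.
None of the transects in C is redundant.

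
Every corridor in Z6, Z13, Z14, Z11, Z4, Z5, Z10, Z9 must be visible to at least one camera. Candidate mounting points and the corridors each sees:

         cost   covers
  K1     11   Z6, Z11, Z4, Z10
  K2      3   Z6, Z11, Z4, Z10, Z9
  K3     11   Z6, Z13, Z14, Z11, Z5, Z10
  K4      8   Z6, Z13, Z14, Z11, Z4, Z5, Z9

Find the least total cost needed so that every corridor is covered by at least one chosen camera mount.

11

K2, K4 cover every corridor at cost 3 + 8 = 11.
Any cover uses at least 2 camera mounts; among all covering selections none totals below 11.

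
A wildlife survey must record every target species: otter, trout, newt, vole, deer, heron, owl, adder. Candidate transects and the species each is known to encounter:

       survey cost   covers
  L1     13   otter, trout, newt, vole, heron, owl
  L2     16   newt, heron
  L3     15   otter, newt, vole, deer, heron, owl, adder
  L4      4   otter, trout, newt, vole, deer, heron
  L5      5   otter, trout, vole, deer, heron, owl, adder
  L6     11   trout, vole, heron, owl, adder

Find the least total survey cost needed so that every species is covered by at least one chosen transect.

9

L4, L5 cover every species at survey cost 4 + 5 = 9.
Any cover uses at least 2 transects; among all covering selections none totals below 9.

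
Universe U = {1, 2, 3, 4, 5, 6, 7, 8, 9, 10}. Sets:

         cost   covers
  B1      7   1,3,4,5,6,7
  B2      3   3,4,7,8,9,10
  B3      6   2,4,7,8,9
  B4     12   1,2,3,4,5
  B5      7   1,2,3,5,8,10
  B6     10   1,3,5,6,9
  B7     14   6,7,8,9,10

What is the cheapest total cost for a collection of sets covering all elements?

B1, B2, B3 cover every element at cost 7 + 3 + 6 = 16.
Any cover uses at least 2 sets; among all covering selections none totals below 16.

16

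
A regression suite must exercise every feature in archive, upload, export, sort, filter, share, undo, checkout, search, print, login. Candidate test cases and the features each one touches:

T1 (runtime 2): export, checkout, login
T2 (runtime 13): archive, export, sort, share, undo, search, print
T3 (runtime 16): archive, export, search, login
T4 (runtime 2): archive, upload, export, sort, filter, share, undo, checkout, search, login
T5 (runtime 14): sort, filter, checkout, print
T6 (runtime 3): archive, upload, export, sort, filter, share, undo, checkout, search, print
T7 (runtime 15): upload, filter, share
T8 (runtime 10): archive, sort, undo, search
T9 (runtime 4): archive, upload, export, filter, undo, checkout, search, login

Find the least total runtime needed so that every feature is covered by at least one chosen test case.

T1, T6 cover every feature at runtime 2 + 3 = 5.
Any cover uses at least 2 test cases; among all covering selections none totals below 5.

5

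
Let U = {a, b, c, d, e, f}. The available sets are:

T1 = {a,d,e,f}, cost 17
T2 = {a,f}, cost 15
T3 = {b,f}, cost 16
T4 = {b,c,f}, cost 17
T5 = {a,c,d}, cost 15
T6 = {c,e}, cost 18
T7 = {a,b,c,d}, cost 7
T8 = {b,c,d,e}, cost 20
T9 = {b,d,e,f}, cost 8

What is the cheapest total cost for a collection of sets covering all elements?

15

T7, T9 cover every element at cost 7 + 8 = 15.
Any cover uses at least 2 sets; among all covering selections none totals below 15.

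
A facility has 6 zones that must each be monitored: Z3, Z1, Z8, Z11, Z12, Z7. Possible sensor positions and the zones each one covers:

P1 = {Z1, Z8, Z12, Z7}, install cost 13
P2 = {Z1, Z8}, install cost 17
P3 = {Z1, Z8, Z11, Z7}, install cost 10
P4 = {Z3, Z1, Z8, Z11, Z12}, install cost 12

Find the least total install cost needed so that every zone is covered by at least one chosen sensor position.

P3, P4 cover every zone at install cost 10 + 12 = 22.
Any cover uses at least 2 sensor positions; among all covering selections none totals below 22.

22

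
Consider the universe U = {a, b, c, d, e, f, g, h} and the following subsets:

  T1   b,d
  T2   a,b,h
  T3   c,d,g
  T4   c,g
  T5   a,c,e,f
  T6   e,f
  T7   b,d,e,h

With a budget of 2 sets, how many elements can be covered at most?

7

Choosing T5, T7 covers {a, b, c, d, e, f, h} — 7 elements.
No choice of 2 sets does better; here g is left uncovered.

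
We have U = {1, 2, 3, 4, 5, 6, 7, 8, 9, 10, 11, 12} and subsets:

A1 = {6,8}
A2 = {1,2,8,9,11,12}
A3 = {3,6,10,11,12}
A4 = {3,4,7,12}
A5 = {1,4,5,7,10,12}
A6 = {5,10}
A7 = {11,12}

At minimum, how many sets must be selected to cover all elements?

3

A2, A3, A5 together cover {1, 2, 3, 4, 5, 6, 7, 8, 9, 10, 11, 12} — every element.
No 2 of the 7 sets cover everything (all 21 pairs fall short), so 3 is minimum.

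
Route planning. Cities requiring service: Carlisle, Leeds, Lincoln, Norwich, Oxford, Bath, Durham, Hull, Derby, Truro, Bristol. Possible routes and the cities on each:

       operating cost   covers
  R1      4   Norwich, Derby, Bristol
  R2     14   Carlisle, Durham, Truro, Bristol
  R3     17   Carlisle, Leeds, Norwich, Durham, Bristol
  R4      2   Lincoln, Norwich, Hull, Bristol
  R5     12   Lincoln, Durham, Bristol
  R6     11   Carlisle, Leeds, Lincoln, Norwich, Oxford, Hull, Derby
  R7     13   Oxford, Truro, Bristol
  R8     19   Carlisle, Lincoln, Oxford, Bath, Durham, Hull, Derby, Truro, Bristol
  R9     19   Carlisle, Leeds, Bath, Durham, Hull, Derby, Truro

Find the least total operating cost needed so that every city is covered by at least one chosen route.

R6, R8 cover every city at operating cost 11 + 19 = 30.
Any cover uses at least 2 routes; among all covering selections none totals below 30.

30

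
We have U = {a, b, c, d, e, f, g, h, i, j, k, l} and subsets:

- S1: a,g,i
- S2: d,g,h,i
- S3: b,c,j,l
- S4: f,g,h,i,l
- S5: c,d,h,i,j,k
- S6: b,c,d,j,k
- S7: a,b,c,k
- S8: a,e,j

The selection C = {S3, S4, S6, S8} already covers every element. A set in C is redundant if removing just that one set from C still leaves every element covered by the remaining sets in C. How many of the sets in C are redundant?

1

Drop S3: the rest still cover every element — redundant.
Drop S4: f, g, h, i uncovered — not redundant.
Drop S6: d, k uncovered — not redundant.
Drop S8: a, e uncovered — not redundant.
1 redundant: S3.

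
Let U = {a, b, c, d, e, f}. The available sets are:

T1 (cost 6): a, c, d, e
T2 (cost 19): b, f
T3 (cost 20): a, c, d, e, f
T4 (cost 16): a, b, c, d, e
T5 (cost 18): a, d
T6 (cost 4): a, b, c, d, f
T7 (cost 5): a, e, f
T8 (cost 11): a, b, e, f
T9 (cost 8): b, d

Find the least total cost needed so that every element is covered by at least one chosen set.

T6, T7 cover every element at cost 4 + 5 = 9.
Any cover uses at least 2 sets; among all covering selections none totals below 9.

9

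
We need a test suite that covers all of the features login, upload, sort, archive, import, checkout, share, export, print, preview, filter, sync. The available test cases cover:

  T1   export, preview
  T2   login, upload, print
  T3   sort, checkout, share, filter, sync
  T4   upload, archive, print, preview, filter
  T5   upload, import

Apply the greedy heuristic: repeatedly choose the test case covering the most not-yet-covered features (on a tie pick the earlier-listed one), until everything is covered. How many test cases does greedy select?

5

Pick 1: T3 covers 5 new features (sort, checkout, share, filter, sync).
Pick 2: T4 covers 4 new features (upload, archive, print, preview).
Pick 3: T1 covers 1 new features (export).
Pick 4: T2 covers 1 new features (login).
Pick 5: T5 covers 1 new features (import).
Greedy uses 5 test cases.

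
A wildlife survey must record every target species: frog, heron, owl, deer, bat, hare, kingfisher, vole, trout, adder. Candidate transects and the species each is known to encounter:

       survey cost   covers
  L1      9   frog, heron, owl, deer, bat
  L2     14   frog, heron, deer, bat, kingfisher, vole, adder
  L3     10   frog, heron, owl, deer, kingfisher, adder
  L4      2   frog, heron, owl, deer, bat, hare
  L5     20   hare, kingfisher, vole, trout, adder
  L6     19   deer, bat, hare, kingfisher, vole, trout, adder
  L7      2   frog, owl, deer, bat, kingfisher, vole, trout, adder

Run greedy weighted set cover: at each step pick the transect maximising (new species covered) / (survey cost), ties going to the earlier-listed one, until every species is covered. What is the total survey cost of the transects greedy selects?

4

Pick 1: L7 adds 8 new (frog, owl, deer, bat, kingfisher, vole, trout, adder) at survey cost 2 (ratio 8/2).
Pick 2: L4 adds 2 new (heron, hare) at survey cost 2 (ratio 2/2).
Greedy total survey cost: 2 + 2 = 4.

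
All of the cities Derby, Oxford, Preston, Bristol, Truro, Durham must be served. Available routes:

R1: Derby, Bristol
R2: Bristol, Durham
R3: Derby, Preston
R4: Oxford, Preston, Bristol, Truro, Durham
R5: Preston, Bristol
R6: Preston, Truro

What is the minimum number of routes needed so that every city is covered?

2

R1, R4 together cover {Derby, Oxford, Preston, Bristol, Truro, Durham} — every city.
No single route contains all 6 cities, so 2 is optimal.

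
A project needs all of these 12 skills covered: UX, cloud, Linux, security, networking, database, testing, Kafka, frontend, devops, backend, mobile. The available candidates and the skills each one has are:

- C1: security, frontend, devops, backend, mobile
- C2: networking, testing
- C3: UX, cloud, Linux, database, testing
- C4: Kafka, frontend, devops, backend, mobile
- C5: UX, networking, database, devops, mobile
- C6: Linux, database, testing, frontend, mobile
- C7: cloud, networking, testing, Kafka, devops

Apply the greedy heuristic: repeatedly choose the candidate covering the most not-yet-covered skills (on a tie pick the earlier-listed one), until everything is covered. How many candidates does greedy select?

3

Pick 1: C1 covers 5 new skills (security, frontend, devops, backend, mobile).
Pick 2: C3 covers 5 new skills (UX, cloud, Linux, database, testing).
Pick 3: C7 covers 2 new skills (networking, Kafka).
Greedy uses 3 candidates.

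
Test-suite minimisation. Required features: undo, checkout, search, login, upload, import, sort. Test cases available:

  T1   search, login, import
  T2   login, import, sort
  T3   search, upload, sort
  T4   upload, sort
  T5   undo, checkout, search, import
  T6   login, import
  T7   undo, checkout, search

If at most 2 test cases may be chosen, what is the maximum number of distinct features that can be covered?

Choosing T2, T5 covers {undo, checkout, search, login, import, sort} — 6 features.
No choice of 2 test cases does better; here upload is left uncovered.

6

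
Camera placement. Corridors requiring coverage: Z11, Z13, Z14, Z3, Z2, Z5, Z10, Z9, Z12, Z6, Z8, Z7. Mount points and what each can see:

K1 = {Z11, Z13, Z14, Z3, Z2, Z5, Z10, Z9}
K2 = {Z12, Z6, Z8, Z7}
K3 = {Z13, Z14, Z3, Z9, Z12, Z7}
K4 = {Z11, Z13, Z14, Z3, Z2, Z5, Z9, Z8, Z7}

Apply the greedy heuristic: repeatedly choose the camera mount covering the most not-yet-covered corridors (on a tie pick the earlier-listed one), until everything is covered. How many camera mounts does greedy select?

Pick 1: K4 covers 9 new corridors (Z11, Z13, Z14, Z3, Z2, Z5, Z9, Z8, Z7).
Pick 2: K2 covers 2 new corridors (Z12, Z6).
Pick 3: K1 covers 1 new corridors (Z10).
Greedy uses 3 camera mounts. (The true minimum is 2.)

3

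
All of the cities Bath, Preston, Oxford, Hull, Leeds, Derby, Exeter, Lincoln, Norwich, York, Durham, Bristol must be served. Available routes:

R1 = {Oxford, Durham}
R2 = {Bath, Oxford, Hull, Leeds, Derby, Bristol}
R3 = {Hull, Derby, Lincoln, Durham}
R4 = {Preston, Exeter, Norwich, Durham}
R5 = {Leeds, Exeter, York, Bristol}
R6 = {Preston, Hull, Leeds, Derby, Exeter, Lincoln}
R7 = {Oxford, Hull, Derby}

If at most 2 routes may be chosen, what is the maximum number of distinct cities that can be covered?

10

Choosing R2, R4 covers {Bath, Preston, Oxford, Hull, Leeds, Derby, Exeter, Norwich, Durham, Bristol} — 10 cities.
No choice of 2 routes does better; here Lincoln, York are left uncovered.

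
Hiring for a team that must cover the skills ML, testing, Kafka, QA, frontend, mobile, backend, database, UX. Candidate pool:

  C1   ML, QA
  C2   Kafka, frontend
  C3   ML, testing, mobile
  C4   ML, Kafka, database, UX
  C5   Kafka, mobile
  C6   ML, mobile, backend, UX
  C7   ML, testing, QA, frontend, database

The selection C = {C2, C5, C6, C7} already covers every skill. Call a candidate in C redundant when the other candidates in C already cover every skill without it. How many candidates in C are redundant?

Drop C2: the rest still cover every skill — redundant.
Drop C5: the rest still cover every skill — redundant.
Drop C6: backend, UX uncovered — not redundant.
Drop C7: testing, QA, database uncovered — not redundant.
2 redundant: C2, C5.

2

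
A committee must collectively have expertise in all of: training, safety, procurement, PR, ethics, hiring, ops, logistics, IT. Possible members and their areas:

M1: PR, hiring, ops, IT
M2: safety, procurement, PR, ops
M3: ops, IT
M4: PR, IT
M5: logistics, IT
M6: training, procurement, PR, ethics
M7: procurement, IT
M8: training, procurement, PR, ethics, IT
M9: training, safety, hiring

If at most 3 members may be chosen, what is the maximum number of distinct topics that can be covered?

8

Choosing M1, M2, M6 covers {training, safety, procurement, PR, ethics, hiring, ops, IT} — 8 topics.
No choice of 3 members does better; here logistics is left uncovered.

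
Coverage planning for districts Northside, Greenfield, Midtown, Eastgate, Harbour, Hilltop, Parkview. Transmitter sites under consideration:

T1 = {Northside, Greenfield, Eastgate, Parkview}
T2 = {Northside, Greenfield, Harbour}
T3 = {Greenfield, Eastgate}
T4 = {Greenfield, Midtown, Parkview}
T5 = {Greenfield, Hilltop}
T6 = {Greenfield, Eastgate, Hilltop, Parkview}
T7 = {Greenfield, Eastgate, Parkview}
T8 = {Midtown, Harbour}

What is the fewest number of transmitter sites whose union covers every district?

3

T1, T5, T8 together cover {Northside, Greenfield, Midtown, Eastgate, Harbour, Hilltop, Parkview} — every district.
No 2 of the 8 transmitter sites cover everything (all 28 pairs fall short), so 3 is minimum.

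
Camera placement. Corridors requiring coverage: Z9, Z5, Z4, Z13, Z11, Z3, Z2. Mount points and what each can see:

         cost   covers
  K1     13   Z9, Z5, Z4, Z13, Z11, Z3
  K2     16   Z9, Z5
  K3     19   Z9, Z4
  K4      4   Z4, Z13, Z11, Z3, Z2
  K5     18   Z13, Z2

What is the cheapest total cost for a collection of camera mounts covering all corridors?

17

K1, K4 cover every corridor at cost 13 + 4 = 17.
Any cover uses at least 2 camera mounts; among all covering selections none totals below 17.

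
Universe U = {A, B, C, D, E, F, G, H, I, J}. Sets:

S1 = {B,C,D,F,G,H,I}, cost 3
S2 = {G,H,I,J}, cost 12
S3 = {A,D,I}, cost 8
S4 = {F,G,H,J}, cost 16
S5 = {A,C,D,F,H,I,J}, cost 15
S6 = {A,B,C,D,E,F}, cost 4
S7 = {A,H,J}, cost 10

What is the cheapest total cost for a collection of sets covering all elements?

16

S2, S6 cover every element at cost 12 + 4 = 16.
Any cover uses at least 2 sets; among all covering selections none totals below 16.
Greedy by coverage-per-cost would pick S1, S6, S7 for 17 — worse than the optimum 16.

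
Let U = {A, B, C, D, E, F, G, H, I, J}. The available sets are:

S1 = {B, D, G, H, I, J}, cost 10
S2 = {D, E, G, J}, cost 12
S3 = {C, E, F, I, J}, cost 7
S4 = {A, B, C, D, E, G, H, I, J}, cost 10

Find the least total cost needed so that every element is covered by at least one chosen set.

17

S3, S4 cover every element at cost 7 + 10 = 17.
Any cover uses at least 2 sets; among all covering selections none totals below 17.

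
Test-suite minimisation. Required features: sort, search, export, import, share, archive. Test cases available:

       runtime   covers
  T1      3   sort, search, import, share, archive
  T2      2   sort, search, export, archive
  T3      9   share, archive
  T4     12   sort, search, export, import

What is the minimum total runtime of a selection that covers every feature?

T1, T2 cover every feature at runtime 3 + 2 = 5.
Any cover uses at least 2 test cases; among all covering selections none totals below 5.

5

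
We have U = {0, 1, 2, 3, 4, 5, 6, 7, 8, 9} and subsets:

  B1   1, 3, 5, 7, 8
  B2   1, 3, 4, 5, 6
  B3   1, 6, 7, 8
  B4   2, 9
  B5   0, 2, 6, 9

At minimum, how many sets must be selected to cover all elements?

3

B1, B2, B5 together cover {0, 1, 2, 3, 4, 5, 6, 7, 8, 9} — every element.
No 2 of the 5 sets cover everything (all 10 pairs fall short), so 3 is minimum.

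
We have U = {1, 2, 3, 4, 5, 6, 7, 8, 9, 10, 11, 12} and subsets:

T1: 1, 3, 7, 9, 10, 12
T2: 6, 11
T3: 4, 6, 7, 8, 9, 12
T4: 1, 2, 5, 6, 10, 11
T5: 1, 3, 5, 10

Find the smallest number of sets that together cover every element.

T1, T3, T4 together cover {1, 2, 3, 4, 5, 6, 7, 8, 9, 10, 11, 12} — every element.
No 2 of the 5 sets cover everything (all 10 pairs fall short), so 3 is minimum.

3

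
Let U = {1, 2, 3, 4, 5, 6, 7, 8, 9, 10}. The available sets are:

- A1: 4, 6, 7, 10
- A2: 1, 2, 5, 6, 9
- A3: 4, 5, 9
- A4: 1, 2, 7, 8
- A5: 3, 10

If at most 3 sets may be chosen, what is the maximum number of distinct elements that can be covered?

9

Choosing A1, A2, A4 covers {1, 2, 4, 5, 6, 7, 8, 9, 10} — 9 elements.
No choice of 3 sets does better; here 3 is left uncovered.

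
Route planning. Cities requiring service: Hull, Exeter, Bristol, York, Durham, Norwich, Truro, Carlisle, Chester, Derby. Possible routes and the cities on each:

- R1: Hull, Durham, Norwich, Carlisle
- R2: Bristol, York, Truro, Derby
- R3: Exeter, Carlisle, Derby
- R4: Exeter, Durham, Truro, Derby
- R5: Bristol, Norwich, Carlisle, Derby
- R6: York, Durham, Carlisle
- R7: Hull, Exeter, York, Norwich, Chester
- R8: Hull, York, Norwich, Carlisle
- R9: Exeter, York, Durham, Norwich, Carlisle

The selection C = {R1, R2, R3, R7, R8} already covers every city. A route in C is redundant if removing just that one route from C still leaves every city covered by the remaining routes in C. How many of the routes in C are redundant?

Drop R1: Durham uncovered — not redundant.
Drop R2: Bristol, Truro uncovered — not redundant.
Drop R3: the rest still cover every city — redundant.
Drop R7: Chester uncovered — not redundant.
Drop R8: the rest still cover every city — redundant.
2 redundant: R3, R8.

2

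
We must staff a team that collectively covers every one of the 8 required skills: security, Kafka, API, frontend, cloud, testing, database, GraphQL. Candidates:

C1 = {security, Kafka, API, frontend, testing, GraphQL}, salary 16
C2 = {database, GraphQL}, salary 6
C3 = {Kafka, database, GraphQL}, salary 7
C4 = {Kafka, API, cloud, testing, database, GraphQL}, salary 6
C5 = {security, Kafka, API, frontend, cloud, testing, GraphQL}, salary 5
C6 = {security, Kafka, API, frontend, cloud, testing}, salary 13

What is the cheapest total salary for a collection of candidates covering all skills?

11

C2, C5 cover every skill at salary 6 + 5 = 11.
Any cover uses at least 2 candidates; among all covering selections none totals below 11.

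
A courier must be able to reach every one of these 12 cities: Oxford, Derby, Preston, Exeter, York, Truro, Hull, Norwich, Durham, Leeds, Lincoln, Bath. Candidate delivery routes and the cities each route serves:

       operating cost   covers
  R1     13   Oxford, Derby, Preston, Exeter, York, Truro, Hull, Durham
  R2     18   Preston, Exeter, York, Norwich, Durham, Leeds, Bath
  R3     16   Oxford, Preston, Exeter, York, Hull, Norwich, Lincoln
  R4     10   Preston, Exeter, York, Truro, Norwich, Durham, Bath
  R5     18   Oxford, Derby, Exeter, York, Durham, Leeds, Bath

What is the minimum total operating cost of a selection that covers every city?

44

R3, R4, R5 cover every city at operating cost 16 + 10 + 18 = 44.
Any cover uses at least 3 routes; among all covering selections none totals below 44.
Greedy by coverage-per-operating cost would pick R4, R1, R3, R2 for 57 — worse than the optimum 44.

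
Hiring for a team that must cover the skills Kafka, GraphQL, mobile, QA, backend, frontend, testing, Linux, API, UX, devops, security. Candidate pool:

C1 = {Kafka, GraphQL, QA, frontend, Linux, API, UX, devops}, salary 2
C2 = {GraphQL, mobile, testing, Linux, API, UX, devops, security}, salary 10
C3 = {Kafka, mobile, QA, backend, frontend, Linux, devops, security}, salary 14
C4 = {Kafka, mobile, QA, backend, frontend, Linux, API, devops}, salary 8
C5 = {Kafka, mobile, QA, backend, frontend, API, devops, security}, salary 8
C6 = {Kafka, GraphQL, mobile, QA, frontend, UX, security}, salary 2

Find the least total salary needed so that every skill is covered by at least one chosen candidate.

C2, C4 cover every skill at salary 10 + 8 = 18.
Any cover uses at least 2 candidates; among all covering selections none totals below 18.
Greedy by coverage-per-salary would pick C1, C6, C4, C2 for 22 — worse than the optimum 18.

18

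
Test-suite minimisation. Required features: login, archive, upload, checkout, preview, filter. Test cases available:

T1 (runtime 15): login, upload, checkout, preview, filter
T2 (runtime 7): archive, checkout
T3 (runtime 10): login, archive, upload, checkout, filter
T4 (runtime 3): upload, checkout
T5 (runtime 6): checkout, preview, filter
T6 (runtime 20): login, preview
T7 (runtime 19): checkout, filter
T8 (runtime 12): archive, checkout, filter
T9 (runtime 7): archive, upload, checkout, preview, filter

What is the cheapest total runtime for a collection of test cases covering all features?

T3, T5 cover every feature at runtime 10 + 6 = 16.
Any cover uses at least 2 test cases; among all covering selections none totals below 16.
Greedy by coverage-per-runtime would pick T9, T3 for 17 — worse than the optimum 16.

16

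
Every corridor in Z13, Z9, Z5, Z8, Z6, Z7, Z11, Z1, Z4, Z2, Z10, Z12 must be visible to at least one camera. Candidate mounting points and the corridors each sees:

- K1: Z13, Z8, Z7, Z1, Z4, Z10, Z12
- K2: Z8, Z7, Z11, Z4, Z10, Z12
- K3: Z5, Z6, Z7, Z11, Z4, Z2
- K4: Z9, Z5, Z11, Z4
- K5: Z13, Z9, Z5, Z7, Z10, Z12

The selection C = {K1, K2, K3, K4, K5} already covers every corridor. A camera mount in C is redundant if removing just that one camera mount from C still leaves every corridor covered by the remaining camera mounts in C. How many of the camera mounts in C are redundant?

Drop K1: Z1 uncovered — not redundant.
Drop K2: the rest still cover every corridor — redundant.
Drop K3: Z6, Z2 uncovered — not redundant.
Drop K4: the rest still cover every corridor — redundant.
Drop K5: the rest still cover every corridor — redundant.
3 redundant: K2, K4, K5.

3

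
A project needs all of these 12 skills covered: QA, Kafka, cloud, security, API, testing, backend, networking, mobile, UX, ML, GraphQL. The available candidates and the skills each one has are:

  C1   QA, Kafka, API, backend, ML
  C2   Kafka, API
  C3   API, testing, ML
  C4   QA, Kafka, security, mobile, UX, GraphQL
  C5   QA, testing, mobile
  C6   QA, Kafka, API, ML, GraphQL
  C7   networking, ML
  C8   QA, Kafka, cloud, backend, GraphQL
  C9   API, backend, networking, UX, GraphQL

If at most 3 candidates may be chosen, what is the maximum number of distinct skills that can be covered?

11

Choosing C3, C4, C8 covers {QA, Kafka, cloud, security, API, testing, backend, mobile, UX, ML, GraphQL} — 11 skills.
No choice of 3 candidates does better; here networking is left uncovered.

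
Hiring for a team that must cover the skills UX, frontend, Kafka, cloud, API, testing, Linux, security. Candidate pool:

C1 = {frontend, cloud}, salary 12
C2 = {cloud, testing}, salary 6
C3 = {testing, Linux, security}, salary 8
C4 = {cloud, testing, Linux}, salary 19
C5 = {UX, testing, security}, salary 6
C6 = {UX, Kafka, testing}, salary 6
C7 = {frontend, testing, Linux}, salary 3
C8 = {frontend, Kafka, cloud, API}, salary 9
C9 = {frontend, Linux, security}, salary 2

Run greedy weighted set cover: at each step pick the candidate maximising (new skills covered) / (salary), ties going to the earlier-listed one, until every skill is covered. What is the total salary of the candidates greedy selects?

Pick 1: C9 adds 3 new (frontend, Linux, security) at salary 2 (ratio 3/2).
Pick 2: C6 adds 3 new (UX, Kafka, testing) at salary 6 (ratio 3/6).
Pick 3: C8 adds 2 new (cloud, API) at salary 9 (ratio 2/9).
Greedy total salary: 2 + 6 + 9 = 17.

17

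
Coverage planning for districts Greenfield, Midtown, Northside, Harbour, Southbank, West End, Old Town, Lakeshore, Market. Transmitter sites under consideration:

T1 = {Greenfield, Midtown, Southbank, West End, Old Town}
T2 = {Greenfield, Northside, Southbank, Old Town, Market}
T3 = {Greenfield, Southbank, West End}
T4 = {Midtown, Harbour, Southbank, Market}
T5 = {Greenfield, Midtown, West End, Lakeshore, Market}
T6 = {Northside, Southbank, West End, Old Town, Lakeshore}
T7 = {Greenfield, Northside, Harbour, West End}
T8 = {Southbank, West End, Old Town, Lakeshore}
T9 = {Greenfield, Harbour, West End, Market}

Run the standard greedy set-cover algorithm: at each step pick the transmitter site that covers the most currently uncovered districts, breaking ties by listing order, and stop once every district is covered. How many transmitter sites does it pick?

Pick 1: T1 covers 5 new districts (Greenfield, Midtown, Southbank, West End, Old Town).
Pick 2: T2 covers 2 new districts (Northside, Market).
Pick 3: T4 covers 1 new districts (Harbour).
Pick 4: T5 covers 1 new districts (Lakeshore).
Greedy uses 4 transmitter sites. (The true minimum is 3.)

4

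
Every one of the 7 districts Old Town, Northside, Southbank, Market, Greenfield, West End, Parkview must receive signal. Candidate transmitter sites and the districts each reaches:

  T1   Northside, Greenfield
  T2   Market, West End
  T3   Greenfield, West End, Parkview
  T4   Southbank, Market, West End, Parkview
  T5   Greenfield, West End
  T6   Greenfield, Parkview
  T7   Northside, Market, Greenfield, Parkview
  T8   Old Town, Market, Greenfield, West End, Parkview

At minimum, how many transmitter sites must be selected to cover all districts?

3

T1, T4, T8 together cover {Old Town, Northside, Southbank, Market, Greenfield, West End, Parkview} — every district.
No 2 of the 8 transmitter sites cover everything (all 28 pairs fall short), so 3 is minimum.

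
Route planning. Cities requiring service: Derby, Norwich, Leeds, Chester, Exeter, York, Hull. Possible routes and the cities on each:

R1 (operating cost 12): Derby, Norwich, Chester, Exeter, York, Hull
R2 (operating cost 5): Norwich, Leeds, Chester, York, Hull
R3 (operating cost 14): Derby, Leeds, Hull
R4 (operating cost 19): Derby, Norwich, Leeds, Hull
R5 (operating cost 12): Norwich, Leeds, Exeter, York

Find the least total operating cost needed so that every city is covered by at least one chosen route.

17

R1, R2 cover every city at operating cost 12 + 5 = 17.
Any cover uses at least 2 routes; among all covering selections none totals below 17.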